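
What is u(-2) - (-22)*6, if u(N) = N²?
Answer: 136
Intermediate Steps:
u(-2) - (-22)*6 = (-2)² - (-22)*6 = 4 - 22*(-6) = 4 + 132 = 136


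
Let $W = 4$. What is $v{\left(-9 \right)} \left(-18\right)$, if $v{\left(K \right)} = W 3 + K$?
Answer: $-54$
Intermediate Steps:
$v{\left(K \right)} = 12 + K$ ($v{\left(K \right)} = 4 \cdot 3 + K = 12 + K$)
$v{\left(-9 \right)} \left(-18\right) = \left(12 - 9\right) \left(-18\right) = 3 \left(-18\right) = -54$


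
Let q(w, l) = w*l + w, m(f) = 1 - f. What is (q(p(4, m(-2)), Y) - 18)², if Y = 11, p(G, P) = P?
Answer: 324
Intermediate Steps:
q(w, l) = w + l*w (q(w, l) = l*w + w = w + l*w)
(q(p(4, m(-2)), Y) - 18)² = ((1 - 1*(-2))*(1 + 11) - 18)² = ((1 + 2)*12 - 18)² = (3*12 - 18)² = (36 - 18)² = 18² = 324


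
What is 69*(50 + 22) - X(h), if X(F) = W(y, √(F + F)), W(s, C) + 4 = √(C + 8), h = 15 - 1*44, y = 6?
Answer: 4972 - √(8 + I*√58) ≈ 4968.9 - 1.234*I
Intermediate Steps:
h = -29 (h = 15 - 44 = -29)
W(s, C) = -4 + √(8 + C) (W(s, C) = -4 + √(C + 8) = -4 + √(8 + C))
X(F) = -4 + √(8 + √2*√F) (X(F) = -4 + √(8 + √(F + F)) = -4 + √(8 + √(2*F)) = -4 + √(8 + √2*√F))
69*(50 + 22) - X(h) = 69*(50 + 22) - (-4 + √(8 + √2*√(-29))) = 69*72 - (-4 + √(8 + √2*(I*√29))) = 4968 - (-4 + √(8 + I*√58)) = 4968 + (4 - √(8 + I*√58)) = 4972 - √(8 + I*√58)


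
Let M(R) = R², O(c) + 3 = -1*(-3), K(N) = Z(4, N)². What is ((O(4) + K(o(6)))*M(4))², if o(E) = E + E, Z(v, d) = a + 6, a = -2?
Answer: 65536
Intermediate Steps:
Z(v, d) = 4 (Z(v, d) = -2 + 6 = 4)
o(E) = 2*E
K(N) = 16 (K(N) = 4² = 16)
O(c) = 0 (O(c) = -3 - 1*(-3) = -3 + 3 = 0)
((O(4) + K(o(6)))*M(4))² = ((0 + 16)*4²)² = (16*16)² = 256² = 65536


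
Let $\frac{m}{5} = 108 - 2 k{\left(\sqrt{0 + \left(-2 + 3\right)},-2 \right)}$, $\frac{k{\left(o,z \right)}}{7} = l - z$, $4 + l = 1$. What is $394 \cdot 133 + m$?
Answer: $53012$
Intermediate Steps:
$l = -3$ ($l = -4 + 1 = -3$)
$k{\left(o,z \right)} = -21 - 7 z$ ($k{\left(o,z \right)} = 7 \left(-3 - z\right) = -21 - 7 z$)
$m = 610$ ($m = 5 \left(108 - 2 \left(-21 - -14\right)\right) = 5 \left(108 - 2 \left(-21 + 14\right)\right) = 5 \left(108 - 2 \left(-7\right)\right) = 5 \left(108 - -14\right) = 5 \left(108 + 14\right) = 5 \cdot 122 = 610$)
$394 \cdot 133 + m = 394 \cdot 133 + 610 = 52402 + 610 = 53012$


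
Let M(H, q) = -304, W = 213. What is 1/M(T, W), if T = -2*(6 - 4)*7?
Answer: -1/304 ≈ -0.0032895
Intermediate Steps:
T = -28 (T = -2*2*7 = -4*7 = -28)
1/M(T, W) = 1/(-304) = -1/304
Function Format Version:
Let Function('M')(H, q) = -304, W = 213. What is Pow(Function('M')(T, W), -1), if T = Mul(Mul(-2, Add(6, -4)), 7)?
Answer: Rational(-1, 304) ≈ -0.0032895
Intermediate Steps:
T = -28 (T = Mul(Mul(-2, 2), 7) = Mul(-4, 7) = -28)
Pow(Function('M')(T, W), -1) = Pow(-304, -1) = Rational(-1, 304)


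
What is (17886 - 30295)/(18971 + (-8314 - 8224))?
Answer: -12409/2433 ≈ -5.1003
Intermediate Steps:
(17886 - 30295)/(18971 + (-8314 - 8224)) = -12409/(18971 - 16538) = -12409/2433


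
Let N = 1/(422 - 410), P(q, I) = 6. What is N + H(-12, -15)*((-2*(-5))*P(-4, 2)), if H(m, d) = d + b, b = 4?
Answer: -7919/12 ≈ -659.92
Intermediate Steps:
N = 1/12 ≈ 0.083333
H(m, d) = 4 + d (H(m, d) = d + 4 = 4 + d)
N + H(-12, -15)*((-2*(-5))*P(-4, 2)) = 1/12 + (4 - 15)*(-2*(-5)*6) = 1/12 - 110*6 = 1/12 - 11*60 = 1/12 - 660 = -7919/12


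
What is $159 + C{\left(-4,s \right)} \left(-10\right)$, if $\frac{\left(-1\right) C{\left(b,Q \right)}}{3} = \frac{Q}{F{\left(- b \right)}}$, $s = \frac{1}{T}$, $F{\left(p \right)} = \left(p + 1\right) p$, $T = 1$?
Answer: $\frac{321}{2} \approx 160.5$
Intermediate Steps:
$F{\left(p \right)} = p \left(1 + p\right)$ ($F{\left(p \right)} = \left(1 + p\right) p = p \left(1 + p\right)$)
$s = 1$ ($s = 1^{-1} = 1$)
$C{\left(b,Q \right)} = \frac{3 Q}{b \left(1 - b\right)}$ ($C{\left(b,Q \right)} = - 3 \frac{Q}{- b \left(1 - b\right)} = - 3 \frac{Q}{\left(-1\right) b \left(1 - b\right)} = - 3 Q \left(- \frac{1}{b \left(1 - b\right)}\right) = - 3 \left(- \frac{Q}{b \left(1 - b\right)}\right) = \frac{3 Q}{b \left(1 - b\right)}$)
$159 + C{\left(-4,s \right)} \left(-10\right) = 159 + \left(-3\right) 1 \frac{1}{-4} \frac{1}{-1 - 4} \left(-10\right) = 159 + \left(-3\right) 1 \left(- \frac{1}{4}\right) \frac{1}{-5} \left(-10\right) = 159 + \left(-3\right) 1 \left(- \frac{1}{4}\right) \left(- \frac{1}{5}\right) \left(-10\right) = 159 - - \frac{3}{2} = 159 + \frac{3}{2} = \frac{321}{2}$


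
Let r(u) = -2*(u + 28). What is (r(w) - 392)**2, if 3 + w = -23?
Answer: 156816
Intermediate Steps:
w = -26 (w = -3 - 23 = -26)
r(u) = -56 - 2*u (r(u) = -2*(28 + u) = -56 - 2*u)
(r(w) - 392)**2 = ((-56 - 2*(-26)) - 392)**2 = ((-56 + 52) - 392)**2 = (-4 - 392)**2 = (-396)**2 = 156816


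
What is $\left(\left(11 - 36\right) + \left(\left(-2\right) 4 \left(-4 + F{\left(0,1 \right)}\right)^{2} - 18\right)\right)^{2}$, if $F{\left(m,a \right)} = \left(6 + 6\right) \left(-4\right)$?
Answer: $469805625$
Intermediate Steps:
$F{\left(m,a \right)} = -48$ ($F{\left(m,a \right)} = 12 \left(-4\right) = -48$)
$\left(\left(11 - 36\right) + \left(\left(-2\right) 4 \left(-4 + F{\left(0,1 \right)}\right)^{2} - 18\right)\right)^{2} = \left(\left(11 - 36\right) + \left(\left(-2\right) 4 \left(-4 - 48\right)^{2} - 18\right)\right)^{2} = \left(-25 - \left(18 + 8 \left(-52\right)^{2}\right)\right)^{2} = \left(-25 - 21650\right)^{2} = \left(-21675\right)^{2} = 469805625$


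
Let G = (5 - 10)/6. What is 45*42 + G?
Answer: 11335/6 ≈ 1889.2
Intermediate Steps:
G = -5/6 (G = -5*1/6 = -5/6 ≈ -0.83333)
45*42 + G = 45*42 - 5/6 = 1890 - 5/6 = 11335/6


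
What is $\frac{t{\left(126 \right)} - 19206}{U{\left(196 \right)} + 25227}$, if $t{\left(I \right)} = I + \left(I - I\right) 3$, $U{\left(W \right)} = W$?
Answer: $- \frac{19080}{25423} \approx -0.7505$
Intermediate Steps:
$t{\left(I \right)} = I$ ($t{\left(I \right)} = I + 0 \cdot 3 = I + 0 = I$)
$\frac{t{\left(126 \right)} - 19206}{U{\left(196 \right)} + 25227} = \frac{126 - 19206}{196 + 25227} = - \frac{19080}{25423}$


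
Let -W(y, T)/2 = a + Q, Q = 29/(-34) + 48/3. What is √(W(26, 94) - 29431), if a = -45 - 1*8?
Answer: 4*I*√530230/17 ≈ 171.33*I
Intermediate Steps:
a = -53 (a = -45 - 8 = -53)
Q = 515/34 (Q = 29*(-1/34) + 48*(⅓) = -29/34 + 16 = 515/34 ≈ 15.147)
W(y, T) = 1287/17 (W(y, T) = -2*(-53 + 515/34) = -2*(-1287/34) = 1287/17)
√(W(26, 94) - 29431) = √(1287/17 - 29431) = √(-499040/17) = 4*I*√530230/17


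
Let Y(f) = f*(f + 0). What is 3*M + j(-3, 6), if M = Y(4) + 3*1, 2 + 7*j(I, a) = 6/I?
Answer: 395/7 ≈ 56.429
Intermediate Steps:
j(I, a) = -2/7 + 6/(7*I) (j(I, a) = -2/7 + (6/I)/7 = -2/7 + 6/(7*I))
Y(f) = f² (Y(f) = f*f = f²)
M = 19 (M = 4² + 3*1 = 16 + 3 = 19)
3*M + j(-3, 6) = 3*19 + (2/7)*(3 - 1*(-3))/(-3) = 57 + (2/7)*(-⅓)*(3 + 3) = 57 + (2/7)*(-⅓)*6 = 57 - 4/7 = 395/7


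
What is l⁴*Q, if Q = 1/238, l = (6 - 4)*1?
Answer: 8/119 ≈ 0.067227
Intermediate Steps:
l = 2 (l = 2*1 = 2)
Q = 1/238 ≈ 0.0042017
l⁴*Q = 2⁴*(1/238) = 16*(1/238) = 8/119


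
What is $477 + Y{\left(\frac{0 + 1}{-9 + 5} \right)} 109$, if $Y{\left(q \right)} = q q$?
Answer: $\frac{7741}{16} \approx 483.81$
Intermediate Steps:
$Y{\left(q \right)} = q^{2}$
$477 + Y{\left(\frac{0 + 1}{-9 + 5} \right)} 109 = 477 + \left(\frac{0 + 1}{-9 + 5}\right)^{2} \cdot 109 = 477 + \left(1 \frac{1}{-4}\right)^{2} \cdot 109 = 477 + \left(1 \left(- \frac{1}{4}\right)\right)^{2} \cdot 109 = 477 + \left(- \frac{1}{4}\right)^{2} \cdot 109 = 477 + \frac{1}{16} \cdot 109 = 477 + \frac{109}{16} = \frac{7741}{16}$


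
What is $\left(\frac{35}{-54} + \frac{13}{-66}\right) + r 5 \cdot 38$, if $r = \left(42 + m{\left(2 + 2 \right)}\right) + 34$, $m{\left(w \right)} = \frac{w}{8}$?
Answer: $\frac{4316644}{297} \approx 14534.0$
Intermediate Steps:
$m{\left(w \right)} = \frac{w}{8}$ ($m{\left(w \right)} = w \frac{1}{8} = \frac{w}{8}$)
$r = \frac{153}{2}$ ($r = \left(42 + \frac{2 + 2}{8}\right) + 34 = \left(42 + \frac{1}{8} \cdot 4\right) + 34 = \left(42 + \frac{1}{2}\right) + 34 = \frac{85}{2} + 34 = \frac{153}{2} \approx 76.5$)
$\left(\frac{35}{-54} + \frac{13}{-66}\right) + r 5 \cdot 38 = \left(\frac{35}{-54} + \frac{13}{-66}\right) + \frac{153 \cdot 5 \cdot 38}{2} = \left(35 \left(- \frac{1}{54}\right) + 13 \left(- \frac{1}{66}\right)\right) + \frac{153}{2} \cdot 190 = \left(- \frac{35}{54} - \frac{13}{66}\right) + 14535 = - \frac{251}{297} + 14535 = \frac{4316644}{297}$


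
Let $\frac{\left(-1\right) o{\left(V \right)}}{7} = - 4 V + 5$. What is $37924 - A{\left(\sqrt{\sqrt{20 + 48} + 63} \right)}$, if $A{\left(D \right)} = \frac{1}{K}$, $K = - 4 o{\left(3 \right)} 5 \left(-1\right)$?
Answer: $\frac{37165519}{980} \approx 37924.0$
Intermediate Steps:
$o{\left(V \right)} = -35 + 28 V$ ($o{\left(V \right)} = - 7 \left(- 4 V + 5\right) = - 7 \left(5 - 4 V\right) = -35 + 28 V$)
$K = 980$ ($K = - 4 \left(-35 + 28 \cdot 3\right) 5 \left(-1\right) = - 4 \left(-35 + 84\right) \left(-5\right) = \left(-4\right) 49 \left(-5\right) = \left(-196\right) \left(-5\right) = 980$)
$A{\left(D \right)} = \frac{1}{980}$
$37924 - A{\left(\sqrt{\sqrt{20 + 48} + 63} \right)} = 37924 - \frac{1}{980} = \frac{37165519}{980}$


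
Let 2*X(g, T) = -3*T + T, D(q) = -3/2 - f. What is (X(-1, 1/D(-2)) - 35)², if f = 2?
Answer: 59049/49 ≈ 1205.1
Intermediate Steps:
D(q) = -7/2 (D(q) = -3/2 - 1*2 = -3*½ - 2 = -3/2 - 2 = -7/2)
X(g, T) = -T (X(g, T) = (-3*T + T)/2 = (-2*T)/2 = -T)
(X(-1, 1/D(-2)) - 35)² = (-1/(-7/2) - 35)² = (-1*(-2/7) - 35)² = (2/7 - 35)² = (-243/7)² = 59049/49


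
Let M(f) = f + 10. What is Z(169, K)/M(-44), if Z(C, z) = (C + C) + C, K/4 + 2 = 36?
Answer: -507/34 ≈ -14.912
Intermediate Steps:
K = 136 (K = -8 + 4*36 = -8 + 144 = 136)
Z(C, z) = 3*C (Z(C, z) = 2*C + C = 3*C)
M(f) = 10 + f
Z(169, K)/M(-44) = (3*169)/(10 - 44) = 507/(-34) = 507*(-1/34) = -507/34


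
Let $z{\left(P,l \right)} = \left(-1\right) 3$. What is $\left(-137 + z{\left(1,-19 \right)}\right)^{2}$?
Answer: $19600$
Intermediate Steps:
$z{\left(P,l \right)} = -3$
$\left(-137 + z{\left(1,-19 \right)}\right)^{2} = \left(-137 - 3\right)^{2} = \left(-140\right)^{2} = 19600$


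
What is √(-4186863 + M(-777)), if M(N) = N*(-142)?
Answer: I*√4076529 ≈ 2019.0*I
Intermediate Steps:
M(N) = -142*N
√(-4186863 + M(-777)) = √(-4186863 - 142*(-777)) = √(-4186863 + 110334) = √(-4076529) = I*√4076529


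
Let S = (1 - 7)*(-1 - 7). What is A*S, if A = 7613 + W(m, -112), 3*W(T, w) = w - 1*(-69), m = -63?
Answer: 364736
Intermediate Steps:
W(T, w) = 23 + w/3 (W(T, w) = (w - 1*(-69))/3 = (w + 69)/3 = (69 + w)/3 = 23 + w/3)
A = 22796/3 (A = 7613 + (23 + (⅓)*(-112)) = 7613 + (23 - 112/3) = 7613 - 43/3 = 22796/3 ≈ 7598.7)
S = 48 (S = -6*(-8) = 48)
A*S = (22796/3)*48 = 364736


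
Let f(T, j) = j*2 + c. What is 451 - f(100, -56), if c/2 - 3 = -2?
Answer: 561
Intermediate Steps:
c = 2 (c = 6 + 2*(-2) = 6 - 4 = 2)
f(T, j) = 2 + 2*j (f(T, j) = j*2 + 2 = 2*j + 2 = 2 + 2*j)
451 - f(100, -56) = 451 - (2 + 2*(-56)) = 451 - (2 - 112) = 451 - 1*(-110) = 451 + 110 = 561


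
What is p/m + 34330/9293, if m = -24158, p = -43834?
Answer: 618346751/112250147 ≈ 5.5087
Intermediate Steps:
p/m + 34330/9293 = -43834/(-24158) + 34330/9293 = -43834*(-1/24158) + 34330*(1/9293) = 21917/12079 + 34330/9293 = 618346751/112250147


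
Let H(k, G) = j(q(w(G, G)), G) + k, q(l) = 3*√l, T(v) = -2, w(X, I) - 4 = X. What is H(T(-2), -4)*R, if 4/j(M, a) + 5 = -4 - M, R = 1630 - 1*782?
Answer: -18656/9 ≈ -2072.9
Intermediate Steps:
w(X, I) = 4 + X
R = 848 (R = 1630 - 782 = 848)
j(M, a) = 4/(-9 - M) (j(M, a) = 4/(-5 + (-4 - M)) = 4/(-9 - M))
H(k, G) = k - 4/(9 + 3*√(4 + G)) (H(k, G) = -4/(9 + 3*√(4 + G)) + k = k - 4/(9 + 3*√(4 + G)))
H(T(-2), -4)*R = (-2 - 4/(9 + 3*√(4 - 4)))*848 = (-2 - 4/(9 + 3*√0))*848 = (-2 - 4/(9 + 3*0))*848 = (-2 - 4/(9 + 0))*848 = (-2 - 4/9)*848 = -22/9*848 = -18656/9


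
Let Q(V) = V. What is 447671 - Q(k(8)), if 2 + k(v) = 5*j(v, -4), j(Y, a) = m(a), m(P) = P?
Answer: 447693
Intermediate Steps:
j(Y, a) = a
k(v) = -22 (k(v) = -2 + 5*(-4) = -2 - 20 = -22)
447671 - Q(k(8)) = 447671 - 1*(-22) = 447671 + 22 = 447693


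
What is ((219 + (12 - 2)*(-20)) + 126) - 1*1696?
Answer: -1551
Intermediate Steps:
((219 + (12 - 2)*(-20)) + 126) - 1*1696 = ((219 + 10*(-20)) + 126) - 1696 = ((219 - 200) + 126) - 1696 = (19 + 126) - 1696 = 145 - 1696 = -1551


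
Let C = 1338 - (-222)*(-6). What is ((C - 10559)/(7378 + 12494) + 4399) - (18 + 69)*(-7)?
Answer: 99508423/19872 ≈ 5007.5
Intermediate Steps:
C = 6 (C = 1338 - 1*1332 = 1338 - 1332 = 6)
((C - 10559)/(7378 + 12494) + 4399) - (18 + 69)*(-7) = ((6 - 10559)/(7378 + 12494) + 4399) - (18 + 69)*(-7) = (-10553/19872 + 4399) - 87*(-7) = (-10553*1/19872 + 4399) - 1*(-609) = (-10553/19872 + 4399) + 609 = 87406375/19872 + 609 = 99508423/19872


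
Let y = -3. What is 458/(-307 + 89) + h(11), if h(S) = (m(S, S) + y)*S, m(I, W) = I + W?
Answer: 22552/109 ≈ 206.90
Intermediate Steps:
h(S) = S*(-3 + 2*S) (h(S) = ((S + S) - 3)*S = (2*S - 3)*S = (-3 + 2*S)*S = S*(-3 + 2*S))
458/(-307 + 89) + h(11) = 458/(-307 + 89) + 11*(-3 + 2*11) = 458/(-218) + 11*(-3 + 22) = -1/218*458 + 11*19 = -229/109 + 209 = 22552/109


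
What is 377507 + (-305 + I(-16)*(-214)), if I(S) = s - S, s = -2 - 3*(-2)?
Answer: 372922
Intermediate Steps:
s = 4 (s = -2 + 6 = 4)
I(S) = 4 - S
377507 + (-305 + I(-16)*(-214)) = 377507 + (-305 + (4 - 1*(-16))*(-214)) = 377507 + (-305 + (4 + 16)*(-214)) = 377507 + (-305 + 20*(-214)) = 377507 + (-305 - 4280) = 377507 - 4585 = 372922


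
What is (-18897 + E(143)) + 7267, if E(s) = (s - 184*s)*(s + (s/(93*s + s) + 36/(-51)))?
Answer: -5969493847/1598 ≈ -3.7356e+6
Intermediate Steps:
E(s) = -183*s*(-1111/1598 + s) (E(s) = (-183*s)*(s + (s/((94*s)) + 36*(-1/51))) = (-183*s)*(s + (s*(1/(94*s)) - 12/17)) = (-183*s)*(s + (1/94 - 12/17)) = (-183*s)*(s - 1111/1598) = (-183*s)*(-1111/1598 + s) = -183*s*(-1111/1598 + s))
(-18897 + E(143)) + 7267 = (-18897 + (183/1598)*143*(1111 - 1598*143)) + 7267 = (-18897 + (183/1598)*143*(1111 - 228514)) + 7267 = (-18897 + (183/1598)*143*(-227403)) + 7267 = (-18897 - 5950909107/1598) + 7267 = -5981106513/1598 + 7267 = -5969493847/1598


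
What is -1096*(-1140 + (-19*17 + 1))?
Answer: 1602352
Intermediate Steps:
-1096*(-1140 + (-19*17 + 1)) = -1096*(-1140 + (-323 + 1)) = -1096*(-1140 - 322) = -1096*(-1462) = 1602352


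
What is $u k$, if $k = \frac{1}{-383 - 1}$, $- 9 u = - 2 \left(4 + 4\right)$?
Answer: $- \frac{1}{216} \approx -0.0046296$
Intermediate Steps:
$u = \frac{16}{9}$ ($u = - \frac{\left(-2\right) \left(4 + 4\right)}{9} = - \frac{\left(-2\right) 8}{9} = \left(- \frac{1}{9}\right) \left(-16\right) = \frac{16}{9} \approx 1.7778$)
$k = - \frac{1}{384}$ ($k = \frac{1}{-384} = - \frac{1}{384} \approx -0.0026042$)
$u k = \frac{16}{9} \left(- \frac{1}{384}\right) = - \frac{1}{216}$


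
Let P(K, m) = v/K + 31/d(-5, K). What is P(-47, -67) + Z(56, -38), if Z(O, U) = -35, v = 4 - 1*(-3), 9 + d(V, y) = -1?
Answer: -17977/470 ≈ -38.249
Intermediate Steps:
d(V, y) = -10 (d(V, y) = -9 - 1 = -10)
v = 7 (v = 4 + 3 = 7)
P(K, m) = -31/10 + 7/K (P(K, m) = 7/K + 31/(-10) = 7/K + 31*(-1/10) = 7/K - 31/10 = -31/10 + 7/K)
P(-47, -67) + Z(56, -38) = (-31/10 + 7/(-47)) - 35 = (-31/10 + 7*(-1/47)) - 35 = (-31/10 - 7/47) - 35 = -1527/470 - 35 = -17977/470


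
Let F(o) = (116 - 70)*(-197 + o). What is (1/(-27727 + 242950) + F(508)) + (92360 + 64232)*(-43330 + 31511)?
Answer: -398323223008865/215223 ≈ -1.8507e+9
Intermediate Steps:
F(o) = -9062 + 46*o (F(o) = 46*(-197 + o) = -9062 + 46*o)
(1/(-27727 + 242950) + F(508)) + (92360 + 64232)*(-43330 + 31511) = (1/(-27727 + 242950) + (-9062 + 46*508)) + (92360 + 64232)*(-43330 + 31511) = (1/215223 + (-9062 + 23368)) + 156592*(-11819) = (1/215223 + 14306) - 1850760848 = 3078980239/215223 - 1850760848 = -398323223008865/215223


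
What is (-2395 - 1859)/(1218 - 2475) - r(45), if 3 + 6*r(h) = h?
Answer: -1515/419 ≈ -3.6158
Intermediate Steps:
r(h) = -1/2 + h/6
(-2395 - 1859)/(1218 - 2475) - r(45) = (-2395 - 1859)/(1218 - 2475) - (-1/2 + (1/6)*45) = -4254/(-1257) - (-1/2 + 15/2) = -4254*(-1/1257) - 1*7 = 1418/419 - 7 = -1515/419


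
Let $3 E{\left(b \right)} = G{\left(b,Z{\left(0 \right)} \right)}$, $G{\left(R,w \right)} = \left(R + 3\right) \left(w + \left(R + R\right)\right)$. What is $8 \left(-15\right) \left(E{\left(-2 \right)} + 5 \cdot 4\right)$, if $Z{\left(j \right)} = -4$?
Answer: $-2080$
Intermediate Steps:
$G{\left(R,w \right)} = \left(3 + R\right) \left(w + 2 R\right)$
$E{\left(b \right)} = -4 + \frac{2 b}{3} + \frac{2 b^{2}}{3}$ ($E{\left(b \right)} = \frac{2 b^{2} + 3 \left(-4\right) + 6 b + b \left(-4\right)}{3} = \frac{2 b^{2} - 12 + 6 b - 4 b}{3} = \frac{-12 + 2 b + 2 b^{2}}{3} = -4 + \frac{2 b}{3} + \frac{2 b^{2}}{3}$)
$8 \left(-15\right) \left(E{\left(-2 \right)} + 5 \cdot 4\right) = 8 \left(-15\right) \left(\left(-4 + \frac{2}{3} \left(-2\right) + \frac{2 \left(-2\right)^{2}}{3}\right) + 5 \cdot 4\right) = - 120 \left(\left(-4 - \frac{4}{3} + \frac{2}{3} \cdot 4\right) + 20\right) = - 120 \left(\left(-4 - \frac{4}{3} + \frac{8}{3}\right) + 20\right) = - 120 \left(- \frac{8}{3} + 20\right) = \left(-120\right) \frac{52}{3} = -2080$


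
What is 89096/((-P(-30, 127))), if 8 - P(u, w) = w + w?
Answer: 44548/123 ≈ 362.18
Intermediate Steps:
P(u, w) = 8 - 2*w (P(u, w) = 8 - (w + w) = 8 - 2*w)
89096/((-P(-30, 127))) = 89096/((-(8 - 2*127))) = 89096/((-(8 - 254))) = 89096/((-1*(-246))) = 89096/246 = 89096*(1/246) = 44548/123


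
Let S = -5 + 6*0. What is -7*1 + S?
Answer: -12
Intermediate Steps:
S = -5 (S = -5 + 0 = -5)
-7*1 + S = -7*1 - 5 = -7 - 5 = -12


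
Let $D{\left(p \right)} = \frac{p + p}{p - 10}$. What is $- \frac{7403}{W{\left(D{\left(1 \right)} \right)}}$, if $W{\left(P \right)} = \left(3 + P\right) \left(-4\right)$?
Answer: $\frac{66627}{100} \approx 666.27$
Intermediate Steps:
$D{\left(p \right)} = \frac{2 p}{-10 + p}$
$W{\left(P \right)} = -12 - 4 P$
$- \frac{7403}{W{\left(D{\left(1 \right)} \right)}} = - \frac{7403}{-12 - 4 \cdot 2 \cdot 1 \frac{1}{-10 + 1}} = - \frac{7403}{-12 - 4 \cdot 2 \cdot 1 \frac{1}{-9}} = - \frac{7403}{-12 - 4 \cdot 2 \cdot 1 \left(- \frac{1}{9}\right)} = - \frac{7403}{-12 - - \frac{8}{9}} = - \frac{7403}{-12 + \frac{8}{9}} = - \frac{7403}{- \frac{100}{9}} = \left(-7403\right) \left(- \frac{9}{100}\right) = \frac{66627}{100}$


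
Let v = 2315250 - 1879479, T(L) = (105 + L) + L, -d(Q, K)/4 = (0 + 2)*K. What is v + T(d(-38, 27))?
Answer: 435444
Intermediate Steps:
d(Q, K) = -8*K (d(Q, K) = -4*(0 + 2)*K = -8*K)
T(L) = 105 + 2*L
v = 435771
v + T(d(-38, 27)) = 435771 + (105 + 2*(-8*27)) = 435771 + (105 + 2*(-216)) = 435771 + (105 - 432) = 435771 - 327 = 435444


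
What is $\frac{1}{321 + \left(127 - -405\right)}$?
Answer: $\frac{1}{853} \approx 0.0011723$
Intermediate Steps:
$\frac{1}{321 + \left(127 - -405\right)} = \frac{1}{321 + \left(127 + 405\right)} = \frac{1}{321 + 532} = \frac{1}{853}$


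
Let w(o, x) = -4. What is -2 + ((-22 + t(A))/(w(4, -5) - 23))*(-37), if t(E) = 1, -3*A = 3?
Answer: -277/9 ≈ -30.778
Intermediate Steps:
A = -1 (A = -⅓*3 = -1)
-2 + ((-22 + t(A))/(w(4, -5) - 23))*(-37) = -2 + ((-22 + 1)/(-4 - 23))*(-37) = -2 - 21/(-27)*(-37) = -2 - 21*(-1/27)*(-37) = -2 + (7/9)*(-37) = -2 - 259/9 = -277/9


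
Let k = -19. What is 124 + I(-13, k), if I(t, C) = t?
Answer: 111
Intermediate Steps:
124 + I(-13, k) = 124 - 13 = 111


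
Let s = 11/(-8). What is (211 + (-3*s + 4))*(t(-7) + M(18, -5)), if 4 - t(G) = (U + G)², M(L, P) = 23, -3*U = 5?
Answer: -759049/72 ≈ -10542.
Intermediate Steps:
U = -5/3 (U = -⅓*5 = -5/3 ≈ -1.6667)
s = -11/8 (s = 11*(-⅛) = -11/8 ≈ -1.3750)
t(G) = 4 - (-5/3 + G)²
(211 + (-3*s + 4))*(t(-7) + M(18, -5)) = (211 + (-3*(-11/8) + 4))*((4 - (-5 + 3*(-7))²/9) + 23) = (211 + (33/8 + 4))*((4 - (-5 - 21)²/9) + 23) = (211 + 65/8)*((4 - ⅑*(-26)²) + 23) = 1753*((4 - ⅑*676) + 23)/8 = 1753*((4 - 676/9) + 23)/8 = 1753*(-640/9 + 23)/8 = (1753/8)*(-433/9) = -759049/72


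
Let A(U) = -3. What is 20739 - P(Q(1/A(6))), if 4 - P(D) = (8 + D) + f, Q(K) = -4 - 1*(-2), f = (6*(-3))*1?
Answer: 20723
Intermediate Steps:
f = -18 (f = -18*1 = -18)
Q(K) = -2 (Q(K) = -4 + 2 = -2)
P(D) = 14 - D (P(D) = 4 - ((8 + D) - 18) = 4 - (-10 + D) = 4 + (10 - D) = 14 - D)
20739 - P(Q(1/A(6))) = 20739 - (14 - 1*(-2)) = 20739 - (14 + 2) = 20739 - 1*16 = 20739 - 16 = 20723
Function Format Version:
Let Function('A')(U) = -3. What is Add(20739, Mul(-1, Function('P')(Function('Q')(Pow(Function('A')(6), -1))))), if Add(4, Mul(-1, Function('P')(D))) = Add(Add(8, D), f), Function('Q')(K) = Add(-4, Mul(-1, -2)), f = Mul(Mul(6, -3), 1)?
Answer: 20723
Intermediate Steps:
f = -18 (f = Mul(-18, 1) = -18)
Function('Q')(K) = -2 (Function('Q')(K) = Add(-4, 2) = -2)
Function('P')(D) = Add(14, Mul(-1, D)) (Function('P')(D) = Add(4, Mul(-1, Add(Add(8, D), -18))) = Add(4, Mul(-1, Add(-10, D))) = Add(4, Add(10, Mul(-1, D))) = Add(14, Mul(-1, D)))
Add(20739, Mul(-1, Function('P')(Function('Q')(Pow(Function('A')(6), -1))))) = Add(20739, Mul(-1, Add(14, Mul(-1, -2)))) = Add(20739, Mul(-1, Add(14, 2))) = Add(20739, Mul(-1, 16)) = Add(20739, -16) = 20723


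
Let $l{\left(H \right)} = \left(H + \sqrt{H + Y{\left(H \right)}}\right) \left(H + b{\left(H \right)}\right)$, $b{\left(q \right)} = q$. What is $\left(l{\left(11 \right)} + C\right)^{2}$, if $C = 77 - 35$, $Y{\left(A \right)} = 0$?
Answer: $85980 + 12496 \sqrt{11} \approx 1.2742 \cdot 10^{5}$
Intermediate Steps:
$C = 42$ ($C = 77 - 35 = 42$)
$l{\left(H \right)} = 2 H \left(H + \sqrt{H}\right)$ ($l{\left(H \right)} = \left(H + \sqrt{H + 0}\right) \left(H + H\right) = \left(H + \sqrt{H}\right) 2 H = 2 H \left(H + \sqrt{H}\right)$)
$\left(l{\left(11 \right)} + C\right)^{2} = \left(\left(2 \cdot 11^{2} + 2 \cdot 11^{\frac{3}{2}}\right) + 42\right)^{2} = \left(\left(2 \cdot 121 + 2 \cdot 11 \sqrt{11}\right) + 42\right)^{2} = \left(\left(242 + 22 \sqrt{11}\right) + 42\right)^{2} = \left(284 + 22 \sqrt{11}\right)^{2}$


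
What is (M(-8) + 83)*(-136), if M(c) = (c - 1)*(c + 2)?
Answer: -18632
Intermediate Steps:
M(c) = (-1 + c)*(2 + c)
(M(-8) + 83)*(-136) = ((-2 - 8 + (-8)²) + 83)*(-136) = ((-2 - 8 + 64) + 83)*(-136) = (54 + 83)*(-136) = 137*(-136) = -18632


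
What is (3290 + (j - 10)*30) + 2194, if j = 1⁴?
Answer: 5214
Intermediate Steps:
j = 1
(3290 + (j - 10)*30) + 2194 = (3290 + (1 - 10)*30) + 2194 = (3290 - 9*30) + 2194 = (3290 - 270) + 2194 = 3020 + 2194 = 5214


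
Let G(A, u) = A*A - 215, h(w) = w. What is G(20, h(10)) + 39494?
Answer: 39679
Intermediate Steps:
G(A, u) = -215 + A² (G(A, u) = A² - 215 = -215 + A²)
G(20, h(10)) + 39494 = (-215 + 20²) + 39494 = (-215 + 400) + 39494 = 185 + 39494 = 39679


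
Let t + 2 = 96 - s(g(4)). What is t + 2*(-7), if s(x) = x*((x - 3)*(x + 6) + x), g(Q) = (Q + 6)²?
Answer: -1038120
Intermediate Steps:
g(Q) = (6 + Q)²
s(x) = x*(x + (-3 + x)*(6 + x)) (s(x) = x*((-3 + x)*(6 + x) + x) = x*(x + (-3 + x)*(6 + x)))
t = -1038106 (t = -2 + (96 - (6 + 4)²*(-18 + ((6 + 4)²)² + 4*(6 + 4)²)) = -2 + (96 - 10²*(-18 + (10²)² + 4*10²)) = -2 + (96 - 100*(-18 + 100² + 4*100)) = -2 + (96 - 100*(-18 + 10000 + 400)) = -2 + (96 - 100*10382) = -2 + (96 - 1*1038200) = -2 + (96 - 1038200) = -2 - 1038104 = -1038106)
t + 2*(-7) = -1038106 + 2*(-7) = -1038106 - 14 = -1038120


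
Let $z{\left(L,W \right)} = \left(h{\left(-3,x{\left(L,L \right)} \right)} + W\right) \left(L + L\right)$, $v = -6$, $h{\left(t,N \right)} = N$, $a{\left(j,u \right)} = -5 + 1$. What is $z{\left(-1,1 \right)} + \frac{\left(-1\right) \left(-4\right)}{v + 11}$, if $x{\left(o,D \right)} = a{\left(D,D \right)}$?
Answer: $\frac{34}{5} \approx 6.8$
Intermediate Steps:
$a{\left(j,u \right)} = -4$
$x{\left(o,D \right)} = -4$
$z{\left(L,W \right)} = 2 L \left(-4 + W\right)$ ($z{\left(L,W \right)} = \left(-4 + W\right) \left(L + L\right) = \left(-4 + W\right) 2 L = 2 L \left(-4 + W\right)$)
$z{\left(-1,1 \right)} + \frac{\left(-1\right) \left(-4\right)}{v + 11} = 2 \left(-1\right) \left(-4 + 1\right) + \frac{\left(-1\right) \left(-4\right)}{-6 + 11} = 2 \left(-1\right) \left(-3\right) + \frac{1}{5} \cdot 4 = 6 + \frac{1}{5} \cdot 4 = 6 + \frac{4}{5} = \frac{34}{5}$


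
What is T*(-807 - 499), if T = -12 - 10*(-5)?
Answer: -49628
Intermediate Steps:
T = 38 (T = -12 + 50 = 38)
T*(-807 - 499) = 38*(-807 - 499) = 38*(-1306) = -49628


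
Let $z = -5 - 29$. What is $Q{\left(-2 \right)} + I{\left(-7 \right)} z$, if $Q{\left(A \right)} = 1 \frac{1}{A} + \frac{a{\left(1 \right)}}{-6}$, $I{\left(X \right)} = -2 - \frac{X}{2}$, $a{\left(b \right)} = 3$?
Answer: $-52$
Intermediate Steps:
$I{\left(X \right)} = -2 - \frac{X}{2}$ ($I{\left(X \right)} = -2 - X \frac{1}{2} = -2 - \frac{X}{2}$)
$Q{\left(A \right)} = - \frac{1}{2} + \frac{1}{A}$ ($Q{\left(A \right)} = 1 \frac{1}{A} + \frac{3}{-6} = \frac{1}{A} + 3 \left(- \frac{1}{6}\right) = \frac{1}{A} - \frac{1}{2} = - \frac{1}{2} + \frac{1}{A}$)
$z = -34$
$Q{\left(-2 \right)} + I{\left(-7 \right)} z = \frac{2 - -2}{2 \left(-2\right)} + \left(-2 - - \frac{7}{2}\right) \left(-34\right) = \frac{1}{2} \left(- \frac{1}{2}\right) \left(2 + 2\right) + \left(-2 + \frac{7}{2}\right) \left(-34\right) = \frac{1}{2} \left(- \frac{1}{2}\right) 4 + \frac{3}{2} \left(-34\right) = -1 - 51 = -52$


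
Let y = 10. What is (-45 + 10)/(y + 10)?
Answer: -7/4 ≈ -1.7500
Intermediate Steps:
(-45 + 10)/(y + 10) = (-45 + 10)/(10 + 10) = -35/20 = -35*1/20 = -7/4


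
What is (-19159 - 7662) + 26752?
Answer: -69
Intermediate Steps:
(-19159 - 7662) + 26752 = -26821 + 26752 = -69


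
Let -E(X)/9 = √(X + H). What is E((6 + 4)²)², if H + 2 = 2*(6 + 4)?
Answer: 9558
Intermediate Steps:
H = 18 (H = -2 + 2*(6 + 4) = -2 + 2*10 = -2 + 20 = 18)
E(X) = -9*√(18 + X) (E(X) = -9*√(X + 18) = -9*√(18 + X))
E((6 + 4)²)² = (-9*√(18 + (6 + 4)²))² = (-9*√(18 + 10²))² = (-9*√(18 + 100))² = (-9*√118)² = 9558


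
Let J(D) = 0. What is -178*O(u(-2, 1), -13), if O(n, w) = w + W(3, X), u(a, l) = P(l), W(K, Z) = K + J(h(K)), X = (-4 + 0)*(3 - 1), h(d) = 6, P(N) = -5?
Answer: 1780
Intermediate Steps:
X = -8 (X = -4*2 = -8)
W(K, Z) = K (W(K, Z) = K + 0 = K)
u(a, l) = -5
O(n, w) = 3 + w (O(n, w) = w + 3 = 3 + w)
-178*O(u(-2, 1), -13) = -178*(3 - 13) = -178*(-10) = 1780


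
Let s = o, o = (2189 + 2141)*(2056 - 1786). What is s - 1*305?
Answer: 1168795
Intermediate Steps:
o = 1169100 (o = 4330*270 = 1169100)
s = 1169100
s - 1*305 = 1169100 - 1*305 = 1169100 - 305 = 1168795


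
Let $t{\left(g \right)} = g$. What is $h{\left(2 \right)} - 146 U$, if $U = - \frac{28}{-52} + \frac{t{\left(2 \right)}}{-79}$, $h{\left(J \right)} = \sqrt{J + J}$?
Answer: $- \frac{74888}{1027} \approx -72.919$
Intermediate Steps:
$h{\left(J \right)} = \sqrt{2} \sqrt{J}$ ($h{\left(J \right)} = \sqrt{2 J} = \sqrt{2} \sqrt{J}$)
$U = \frac{527}{1027}$ ($U = - \frac{28}{-52} + \frac{2}{-79} = \left(-28\right) \left(- \frac{1}{52}\right) + 2 \left(- \frac{1}{79}\right) = \frac{7}{13} - \frac{2}{79} = \frac{527}{1027} \approx 0.51315$)
$h{\left(2 \right)} - 146 U = \sqrt{2} \sqrt{2} - \frac{76942}{1027} = 2 - \frac{76942}{1027} = - \frac{74888}{1027}$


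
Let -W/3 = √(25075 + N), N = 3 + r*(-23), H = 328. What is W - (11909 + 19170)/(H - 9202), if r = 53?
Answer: 31079/8874 - 9*√2651 ≈ -459.89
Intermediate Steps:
N = -1216 (N = 3 + 53*(-23) = 3 - 1219 = -1216)
W = -9*√2651 (W = -3*√(25075 - 1216) = -9*√2651 ≈ -463.39)
W - (11909 + 19170)/(H - 9202) = -9*√2651 - (11909 + 19170)/(328 - 9202) = -9*√2651 - 31079/(-8874) = -9*√2651 - 31079*(-1)/8874 = -9*√2651 - 1*(-31079/8874) = -9*√2651 + 31079/8874 = 31079/8874 - 9*√2651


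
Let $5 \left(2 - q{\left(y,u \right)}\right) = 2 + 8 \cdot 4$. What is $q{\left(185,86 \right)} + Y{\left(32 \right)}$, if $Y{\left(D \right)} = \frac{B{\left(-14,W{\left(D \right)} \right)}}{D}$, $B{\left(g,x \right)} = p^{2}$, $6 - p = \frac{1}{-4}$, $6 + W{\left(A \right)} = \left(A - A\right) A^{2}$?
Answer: $- \frac{9163}{2560} \approx -3.5793$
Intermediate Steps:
$W{\left(A \right)} = -6$ ($W{\left(A \right)} = -6 + \left(A - A\right) A^{2} = -6 + 0 A^{2} = -6 + 0 = -6$)
$p = \frac{25}{4}$ ($p = 6 - \frac{1}{-4} = 6 - - \frac{1}{4} = 6 + \frac{1}{4} = \frac{25}{4} \approx 6.25$)
$q{\left(y,u \right)} = - \frac{24}{5}$ ($q{\left(y,u \right)} = 2 - \frac{2 + 8 \cdot 4}{5} = 2 - \frac{2 + 32}{5} = 2 - \frac{34}{5} = - \frac{24}{5}$)
$B{\left(g,x \right)} = \frac{625}{16}$ ($B{\left(g,x \right)} = \left(\frac{25}{4}\right)^{2} = \frac{625}{16}$)
$Y{\left(D \right)} = \frac{625}{16 D}$
$q{\left(185,86 \right)} + Y{\left(32 \right)} = - \frac{24}{5} + \frac{625}{16 \cdot 32} = - \frac{24}{5} + \frac{625}{16} \cdot \frac{1}{32} = - \frac{24}{5} + \frac{625}{512} = - \frac{9163}{2560}$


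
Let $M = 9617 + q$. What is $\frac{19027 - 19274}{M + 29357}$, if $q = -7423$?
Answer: $- \frac{19}{2427} \approx -0.0078286$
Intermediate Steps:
$M = 2194$ ($M = 9617 - 7423 = 2194$)
$\frac{19027 - 19274}{M + 29357} = \frac{19027 - 19274}{2194 + 29357} = - \frac{247}{31551} = \left(-247\right) \frac{1}{31551} = - \frac{19}{2427}$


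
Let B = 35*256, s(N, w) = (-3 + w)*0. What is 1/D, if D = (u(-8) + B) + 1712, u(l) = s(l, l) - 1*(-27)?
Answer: 1/10699 ≈ 9.3467e-5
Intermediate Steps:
s(N, w) = 0
B = 8960
u(l) = 27 (u(l) = 0 - 1*(-27) = 0 + 27 = 27)
D = 10699 (D = (27 + 8960) + 1712 = 8987 + 1712 = 10699)
1/D = 1/10699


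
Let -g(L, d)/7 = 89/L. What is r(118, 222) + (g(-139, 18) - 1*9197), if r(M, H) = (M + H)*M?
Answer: 4298920/139 ≈ 30927.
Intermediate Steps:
g(L, d) = -623/L
r(M, H) = M*(H + M) (r(M, H) = (H + M)*M = M*(H + M))
r(118, 222) + (g(-139, 18) - 1*9197) = 118*(222 + 118) + (-623/(-139) - 1*9197) = 118*340 + (-623*(-1/139) - 9197) = 40120 + (623/139 - 9197) = 40120 - 1277760/139 = 4298920/139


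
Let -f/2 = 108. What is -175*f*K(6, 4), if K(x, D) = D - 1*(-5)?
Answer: 340200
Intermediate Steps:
K(x, D) = 5 + D (K(x, D) = D + 5 = 5 + D)
f = -216 (f = -2*108 = -216)
-175*f*K(6, 4) = -(-37800)*(5 + 4) = -(-37800)*9 = -175*(-1944) = 340200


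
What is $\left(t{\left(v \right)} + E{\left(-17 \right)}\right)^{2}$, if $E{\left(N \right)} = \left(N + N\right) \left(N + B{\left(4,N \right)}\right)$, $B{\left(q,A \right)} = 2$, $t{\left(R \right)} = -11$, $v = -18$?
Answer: $249001$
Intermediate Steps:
$E{\left(N \right)} = 2 N \left(2 + N\right)$ ($E{\left(N \right)} = \left(N + N\right) \left(N + 2\right) = 2 N \left(2 + N\right)$)
$\left(t{\left(v \right)} + E{\left(-17 \right)}\right)^{2} = \left(-11 + 2 \left(-17\right) \left(2 - 17\right)\right)^{2} = \left(-11 + 2 \left(-17\right) \left(-15\right)\right)^{2} = \left(-11 + 510\right)^{2} = 499^{2} = 249001$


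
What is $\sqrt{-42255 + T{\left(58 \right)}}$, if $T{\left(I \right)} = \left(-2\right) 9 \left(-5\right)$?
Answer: $3 i \sqrt{4685} \approx 205.34 i$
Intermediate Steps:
$T{\left(I \right)} = 90$ ($T{\left(I \right)} = \left(-18\right) \left(-5\right) = 90$)
$\sqrt{-42255 + T{\left(58 \right)}} = \sqrt{-42255 + 90} = \sqrt{-42165} = 3 i \sqrt{4685}$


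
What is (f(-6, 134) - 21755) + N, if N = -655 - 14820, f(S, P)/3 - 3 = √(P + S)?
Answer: -37221 + 24*√2 ≈ -37187.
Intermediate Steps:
f(S, P) = 9 + 3*√(P + S)
N = -15475
(f(-6, 134) - 21755) + N = ((9 + 3*√(134 - 6)) - 21755) - 15475 = ((9 + 3*√128) - 21755) - 15475 = ((9 + 3*(8*√2)) - 21755) - 15475 = ((9 + 24*√2) - 21755) - 15475 = (-21746 + 24*√2) - 15475 = -37221 + 24*√2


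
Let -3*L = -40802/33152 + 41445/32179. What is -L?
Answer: 4358363/228599616 ≈ 0.019065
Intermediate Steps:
L = -4358363/228599616 (L = -(-40802/33152 + 41445/32179)/3 = -(-40802*1/33152 + 41445*(1/32179))/3 = -(-20401/16576 + 41445/32179)/3 = -⅓*4358363/76199872 = -4358363/228599616 ≈ -0.019065)
-L = -1*(-4358363/228599616) = 4358363/228599616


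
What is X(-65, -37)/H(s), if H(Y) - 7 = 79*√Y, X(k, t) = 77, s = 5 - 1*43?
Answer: 539/237207 - 6083*I*√38/237207 ≈ 0.0022723 - 0.15808*I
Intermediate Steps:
s = -38 (s = 5 - 43 = -38)
H(Y) = 7 + 79*√Y
X(-65, -37)/H(s) = 77/(7 + 79*√(-38)) = 77/(7 + 79*(I*√38)) = 77/(7 + 79*I*√38)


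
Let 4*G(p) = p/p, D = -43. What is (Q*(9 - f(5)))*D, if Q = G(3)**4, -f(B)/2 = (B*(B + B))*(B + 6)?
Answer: -47687/256 ≈ -186.28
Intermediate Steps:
f(B) = -4*B**2*(6 + B) (f(B) = -2*B*(B + B)*(B + 6) = -2*B*(2*B)*(6 + B) = -2*2*B**2*(6 + B) = -4*B**2*(6 + B))
G(p) = 1/4 (G(p) = (p/p)/4 = (1/4)*1 = 1/4)
Q = 1/256 (Q = (1/4)**4 = 1/256 ≈ 0.0039063)
(Q*(9 - f(5)))*D = ((9 - 4*5**2*(-6 - 1*5))/256)*(-43) = ((9 - 4*25*(-6 - 5))/256)*(-43) = ((9 - 4*25*(-11))/256)*(-43) = ((9 - 1*(-1100))/256)*(-43) = ((9 + 1100)/256)*(-43) = ((1/256)*1109)*(-43) = (1109/256)*(-43) = -47687/256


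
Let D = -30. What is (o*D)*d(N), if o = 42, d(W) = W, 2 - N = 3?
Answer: 1260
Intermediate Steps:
N = -1 (N = 2 - 1*3 = 2 - 3 = -1)
(o*D)*d(N) = (42*(-30))*(-1) = -1260*(-1) = 1260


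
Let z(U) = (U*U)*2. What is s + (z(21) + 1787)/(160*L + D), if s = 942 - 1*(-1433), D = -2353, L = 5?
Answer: 3685706/1553 ≈ 2373.3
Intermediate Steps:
z(U) = 2*U² (z(U) = U²*2 = 2*U²)
s = 2375 (s = 942 + 1433 = 2375)
s + (z(21) + 1787)/(160*L + D) = 2375 + (2*21² + 1787)/(160*5 - 2353) = 2375 + (2*441 + 1787)/(800 - 2353) = 2375 + (882 + 1787)/(-1553) = 2375 + 2669*(-1/1553) = 2375 - 2669/1553 = 3685706/1553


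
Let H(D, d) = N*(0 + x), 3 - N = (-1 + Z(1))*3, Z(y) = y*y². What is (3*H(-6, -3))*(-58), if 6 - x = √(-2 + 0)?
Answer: -3132 + 522*I*√2 ≈ -3132.0 + 738.22*I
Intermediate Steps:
x = 6 - I*√2 (x = 6 - √(-2 + 0) = 6 - √(-2) = 6 - I*√2 ≈ 6.0 - 1.4142*I)
Z(y) = y³
N = 3 (N = 3 - (-1 + 1³)*3 = 3 - (-1 + 1)*3 = 3 - 0*3 = 3 - 1*0 = 3 + 0 = 3)
H(D, d) = 18 - 3*I*√2 (H(D, d) = 3*(0 + (6 - I*√2)) = 3*(6 - I*√2) = 18 - 3*I*√2)
(3*H(-6, -3))*(-58) = (3*(18 - 3*I*√2))*(-58) = (54 - 9*I*√2)*(-58) = -3132 + 522*I*√2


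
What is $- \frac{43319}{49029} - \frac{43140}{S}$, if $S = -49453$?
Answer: $- \frac{27143447}{2424631137} \approx -0.011195$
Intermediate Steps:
$- \frac{43319}{49029} - \frac{43140}{S} = - \frac{43319}{49029} - \frac{43140}{-49453} = \left(-43319\right) \frac{1}{49029} - - \frac{43140}{49453} = - \frac{43319}{49029} + \frac{43140}{49453} = - \frac{27143447}{2424631137}$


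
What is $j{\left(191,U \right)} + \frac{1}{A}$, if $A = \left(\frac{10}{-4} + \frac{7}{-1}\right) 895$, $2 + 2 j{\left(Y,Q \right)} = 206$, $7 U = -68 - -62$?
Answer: $\frac{1734508}{17005} \approx 102.0$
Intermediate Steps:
$U = - \frac{6}{7}$ ($U = \frac{-68 - -62}{7} = \frac{-68 + 62}{7} = \frac{1}{7} \left(-6\right) = - \frac{6}{7} \approx -0.85714$)
$j{\left(Y,Q \right)} = 102$ ($j{\left(Y,Q \right)} = -1 + \frac{1}{2} \cdot 206 = -1 + 103 = 102$)
$A = - \frac{17005}{2}$ ($A = \left(10 \left(- \frac{1}{4}\right) + 7 \left(-1\right)\right) 895 = \left(- \frac{5}{2} - 7\right) 895 = \left(- \frac{19}{2}\right) 895 = - \frac{17005}{2} \approx -8502.5$)
$j{\left(191,U \right)} + \frac{1}{A} = 102 + \frac{1}{- \frac{17005}{2}} = 102 - \frac{2}{17005} = \frac{1734508}{17005}$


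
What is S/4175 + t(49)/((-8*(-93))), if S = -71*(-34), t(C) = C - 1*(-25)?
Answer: 1052483/1553100 ≈ 0.67767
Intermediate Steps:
t(C) = 25 + C (t(C) = C + 25 = 25 + C)
S = 2414
S/4175 + t(49)/((-8*(-93))) = 2414/4175 + (25 + 49)/((-8*(-93))) = 2414*(1/4175) + 74/744 = 2414/4175 + 74*(1/744) = 2414/4175 + 37/372 = 1052483/1553100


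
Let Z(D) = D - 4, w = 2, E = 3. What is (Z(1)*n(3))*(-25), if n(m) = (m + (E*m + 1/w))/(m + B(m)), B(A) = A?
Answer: 625/4 ≈ 156.25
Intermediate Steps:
Z(D) = -4 + D
n(m) = (1/2 + 4*m)/(2*m) (n(m) = (m + (3*m + 1/2))/(m + m) = (m + (3*m + 1/2))/((2*m)) = (m + (1/2 + 3*m))*(1/(2*m)) = (1/2 + 4*m)*(1/(2*m)) = (1/2 + 4*m)/(2*m))
(Z(1)*n(3))*(-25) = ((-4 + 1)*(2 + (1/4)/3))*(-25) = -3*(2 + (1/4)*(1/3))*(-25) = -3*(2 + 1/12)*(-25) = -3*25/12*(-25) = -25/4*(-25) = 625/4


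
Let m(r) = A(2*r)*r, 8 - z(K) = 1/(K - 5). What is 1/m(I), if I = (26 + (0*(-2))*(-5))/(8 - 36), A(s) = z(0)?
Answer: -70/533 ≈ -0.13133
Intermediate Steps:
z(K) = 8 - 1/(-5 + K) (z(K) = 8 - 1/(K - 5) = 8 - 1/(-5 + K))
A(s) = 41/5 (A(s) = (-41 + 8*0)/(-5 + 0) = (-41 + 0)/(-5) = -1/5*(-41) = 41/5)
I = -13/14 (I = (26 + 0*(-5))/(-28) = (26 + 0)*(-1/28) = 26*(-1/28) = -13/14 ≈ -0.92857)
m(r) = 41*r/5
1/m(I) = 1/((41/5)*(-13/14)) = 1/(-533/70) = -70/533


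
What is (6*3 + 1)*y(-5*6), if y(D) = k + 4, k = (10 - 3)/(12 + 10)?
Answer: 1805/22 ≈ 82.045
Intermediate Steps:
k = 7/22 ≈ 0.31818
y(D) = 95/22 (y(D) = 7/22 + 4 = 95/22)
(6*3 + 1)*y(-5*6) = (6*3 + 1)*(95/22) = (18 + 1)*(95/22) = 19*(95/22) = 1805/22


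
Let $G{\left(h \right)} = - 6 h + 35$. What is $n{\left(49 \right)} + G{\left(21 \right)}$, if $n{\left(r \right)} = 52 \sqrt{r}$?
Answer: $273$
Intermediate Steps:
$G{\left(h \right)} = 35 - 6 h$
$n{\left(49 \right)} + G{\left(21 \right)} = 52 \sqrt{49} + \left(35 - 126\right) = 52 \cdot 7 + \left(35 - 126\right) = 364 - 91 = 273$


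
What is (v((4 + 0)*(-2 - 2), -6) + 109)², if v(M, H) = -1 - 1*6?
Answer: 10404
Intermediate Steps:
v(M, H) = -7 (v(M, H) = -1 - 6 = -7)
(v((4 + 0)*(-2 - 2), -6) + 109)² = (-7 + 109)² = 102² = 10404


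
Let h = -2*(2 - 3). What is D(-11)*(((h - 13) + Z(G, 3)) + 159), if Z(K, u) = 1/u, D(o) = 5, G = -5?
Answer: 2225/3 ≈ 741.67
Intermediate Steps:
h = 2 (h = -2*(-1) = 2)
D(-11)*(((h - 13) + Z(G, 3)) + 159) = 5*(((2 - 13) + 1/3) + 159) = 5*((-11 + ⅓) + 159) = 5*(-32/3 + 159) = 5*(445/3) = 2225/3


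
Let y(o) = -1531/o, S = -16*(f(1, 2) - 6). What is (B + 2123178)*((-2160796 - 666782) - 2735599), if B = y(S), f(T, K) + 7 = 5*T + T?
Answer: -1322892364624685/112 ≈ -1.1812e+13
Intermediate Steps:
f(T, K) = -7 + 6*T (f(T, K) = -7 + (5*T + T) = -7 + 6*T)
S = 112 (S = -16*((-7 + 6*1) - 6) = -16*((-7 + 6) - 6) = -16*(-1 - 6) = -16*(-7) = 112)
B = -1531/112 ≈ -13.670
(B + 2123178)*((-2160796 - 666782) - 2735599) = (-1531/112 + 2123178)*((-2160796 - 666782) - 2735599) = 237794405*(-2827578 - 2735599)/112 = (237794405/112)*(-5563177) = -1322892364624685/112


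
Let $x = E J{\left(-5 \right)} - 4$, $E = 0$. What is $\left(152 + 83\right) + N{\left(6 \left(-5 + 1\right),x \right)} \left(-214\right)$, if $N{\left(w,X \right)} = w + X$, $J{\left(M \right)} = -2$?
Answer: $6227$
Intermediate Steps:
$x = -4$ ($x = 0 \left(-2\right) - 4 = 0 - 4 = -4$)
$N{\left(w,X \right)} = X + w$
$\left(152 + 83\right) + N{\left(6 \left(-5 + 1\right),x \right)} \left(-214\right) = \left(152 + 83\right) + \left(-4 + 6 \left(-5 + 1\right)\right) \left(-214\right) = 235 + \left(-4 + 6 \left(-4\right)\right) \left(-214\right) = 235 + \left(-4 - 24\right) \left(-214\right) = 235 - -5992 = 235 + 5992 = 6227$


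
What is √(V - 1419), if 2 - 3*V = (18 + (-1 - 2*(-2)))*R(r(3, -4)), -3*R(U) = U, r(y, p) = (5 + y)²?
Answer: 3*I*√141 ≈ 35.623*I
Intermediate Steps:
R(U) = -U/3
V = 150 (V = ⅔ - (18 + (-1 - 2*(-2)))*(-(5 + 3)²/3)/3 = ⅔ - (18 + (-1 + 4))*(-⅓*8²)/3 = ⅔ - (18 + 3)*(-⅓*64)/3 = ⅔ - 7*(-64)/3 = ⅔ - ⅓*(-448) = ⅔ + 448/3 = 150)
√(V - 1419) = √(150 - 1419) = √(-1269) = 3*I*√141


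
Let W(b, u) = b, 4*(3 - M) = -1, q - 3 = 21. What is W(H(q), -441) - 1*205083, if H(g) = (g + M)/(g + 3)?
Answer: -22148855/108 ≈ -2.0508e+5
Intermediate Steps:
q = 24 (q = 3 + 21 = 24)
M = 13/4 (M = 3 - ¼*(-1) = 3 + ¼ = 13/4 ≈ 3.2500)
H(g) = (13/4 + g)/(3 + g) (H(g) = (g + 13/4)/(g + 3) = (13/4 + g)/(3 + g))
W(H(q), -441) - 1*205083 = (13/4 + 24)/(3 + 24) - 1*205083 = (109/4)/27 - 205083 = (1/27)*(109/4) - 205083 = 109/108 - 205083 = -22148855/108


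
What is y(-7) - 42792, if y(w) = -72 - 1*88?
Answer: -42952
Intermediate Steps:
y(w) = -160 (y(w) = -72 - 88 = -160)
y(-7) - 42792 = -160 - 42792 = -42952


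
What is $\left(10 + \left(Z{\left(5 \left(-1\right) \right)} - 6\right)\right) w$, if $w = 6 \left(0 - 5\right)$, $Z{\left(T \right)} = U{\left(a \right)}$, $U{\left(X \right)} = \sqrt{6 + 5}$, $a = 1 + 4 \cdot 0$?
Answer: $-120 - 30 \sqrt{11} \approx -219.5$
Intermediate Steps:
$a = 1$ ($a = 1 + 0 = 1$)
$U{\left(X \right)} = \sqrt{11}$
$Z{\left(T \right)} = \sqrt{11}$
$w = -30$ ($w = 6 \left(-5\right) = -30$)
$\left(10 + \left(Z{\left(5 \left(-1\right) \right)} - 6\right)\right) w = \left(10 + \left(\sqrt{11} - 6\right)\right) \left(-30\right) = \left(10 - \left(6 - \sqrt{11}\right)\right) \left(-30\right) = \left(4 + \sqrt{11}\right) \left(-30\right) = -120 - 30 \sqrt{11}$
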